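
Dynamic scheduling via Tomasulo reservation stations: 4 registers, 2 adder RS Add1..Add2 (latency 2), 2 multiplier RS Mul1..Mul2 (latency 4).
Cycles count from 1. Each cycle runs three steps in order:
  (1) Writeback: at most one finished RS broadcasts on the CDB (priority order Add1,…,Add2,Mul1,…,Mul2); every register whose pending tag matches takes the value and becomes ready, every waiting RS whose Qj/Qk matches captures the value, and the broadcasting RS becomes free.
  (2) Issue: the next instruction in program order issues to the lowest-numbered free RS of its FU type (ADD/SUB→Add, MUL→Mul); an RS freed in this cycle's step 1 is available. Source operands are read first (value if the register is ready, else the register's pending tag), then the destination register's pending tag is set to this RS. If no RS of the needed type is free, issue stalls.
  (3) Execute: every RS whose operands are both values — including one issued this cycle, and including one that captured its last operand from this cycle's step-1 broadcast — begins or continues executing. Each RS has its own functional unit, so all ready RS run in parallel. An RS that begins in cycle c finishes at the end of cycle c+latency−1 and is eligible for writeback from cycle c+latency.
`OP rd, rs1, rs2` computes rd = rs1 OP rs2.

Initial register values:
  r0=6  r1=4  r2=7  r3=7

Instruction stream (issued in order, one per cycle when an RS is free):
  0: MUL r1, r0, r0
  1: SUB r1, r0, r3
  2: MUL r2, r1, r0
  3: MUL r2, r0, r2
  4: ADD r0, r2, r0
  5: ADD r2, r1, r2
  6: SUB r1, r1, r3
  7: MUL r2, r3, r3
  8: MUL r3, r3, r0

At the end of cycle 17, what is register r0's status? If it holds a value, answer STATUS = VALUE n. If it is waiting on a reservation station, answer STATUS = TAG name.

  c1: issue MUL r1<-Mul1  regs: r0:6,r1:Mul1,r2:7,r3:7
  c2: issue SUB r1<-Add1  regs: r0:6,r1:Add1,r2:7,r3:7
  c3: issue MUL r2<-Mul2  regs: r0:6,r1:Add1,r2:Mul2,r3:7
  c4: CDB Add1=-1; stall  regs: r0:6,r1:-1,r2:Mul2,r3:7
  c5: CDB Mul1=36; issue MUL r2<-Mul1  regs: r0:6,r1:-1,r2:Mul1,r3:7
  c6: issue ADD r0<-Add1  regs: r0:Add1,r1:-1,r2:Mul1,r3:7
  c7: issue ADD r2<-Add2  regs: r0:Add1,r1:-1,r2:Add2,r3:7
  c8: CDB Mul2=-6; stall  regs: r0:Add1,r1:-1,r2:Add2,r3:7
  c9: stall  regs: r0:Add1,r1:-1,r2:Add2,r3:7
  c10: stall  regs: r0:Add1,r1:-1,r2:Add2,r3:7
  c11: stall  regs: r0:Add1,r1:-1,r2:Add2,r3:7
  c12: CDB Mul1=-36; stall  regs: r0:Add1,r1:-1,r2:Add2,r3:7
  c13: stall  regs: r0:Add1,r1:-1,r2:Add2,r3:7
  c14: CDB Add1=-30; issue SUB r1<-Add1  regs: r0:-30,r1:Add1,r2:Add2,r3:7
  c15: CDB Add2=-37; issue MUL r2<-Mul1  regs: r0:-30,r1:Add1,r2:Mul1,r3:7
  c16: CDB Add1=-8; issue MUL r3<-Mul2  regs: r0:-30,r1:-8,r2:Mul1,r3:Mul2
  c17: -  regs: r0:-30,r1:-8,r2:Mul1,r3:Mul2

STATUS = VALUE -30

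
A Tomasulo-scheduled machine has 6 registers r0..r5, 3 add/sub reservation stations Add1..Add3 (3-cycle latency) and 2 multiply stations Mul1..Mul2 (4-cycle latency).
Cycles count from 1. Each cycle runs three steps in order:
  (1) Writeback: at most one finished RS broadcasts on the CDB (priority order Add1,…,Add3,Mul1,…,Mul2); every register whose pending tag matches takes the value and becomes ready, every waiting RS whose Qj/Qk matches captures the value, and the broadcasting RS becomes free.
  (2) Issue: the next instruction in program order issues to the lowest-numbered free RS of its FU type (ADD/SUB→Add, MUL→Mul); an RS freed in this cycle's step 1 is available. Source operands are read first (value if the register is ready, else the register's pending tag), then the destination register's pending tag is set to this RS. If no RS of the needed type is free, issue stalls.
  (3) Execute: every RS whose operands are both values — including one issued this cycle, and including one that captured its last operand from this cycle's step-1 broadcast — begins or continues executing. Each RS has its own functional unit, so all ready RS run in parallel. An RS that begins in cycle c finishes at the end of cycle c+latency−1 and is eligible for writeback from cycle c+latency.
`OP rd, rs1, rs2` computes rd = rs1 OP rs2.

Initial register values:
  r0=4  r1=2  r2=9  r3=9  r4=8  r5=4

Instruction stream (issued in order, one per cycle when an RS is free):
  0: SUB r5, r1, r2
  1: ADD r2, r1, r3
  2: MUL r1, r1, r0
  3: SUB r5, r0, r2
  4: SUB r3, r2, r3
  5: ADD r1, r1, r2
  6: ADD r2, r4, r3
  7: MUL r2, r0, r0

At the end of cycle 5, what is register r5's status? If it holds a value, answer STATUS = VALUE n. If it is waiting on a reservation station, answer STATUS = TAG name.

  c1: issue SUB r5<-Add1  regs: r0:4,r1:2,r2:9,r3:9,r4:8,r5:Add1
  c2: issue ADD r2<-Add2  regs: r0:4,r1:2,r2:Add2,r3:9,r4:8,r5:Add1
  c3: issue MUL r1<-Mul1  regs: r0:4,r1:Mul1,r2:Add2,r3:9,r4:8,r5:Add1
  c4: CDB Add1=-7; issue SUB r5<-Add1  regs: r0:4,r1:Mul1,r2:Add2,r3:9,r4:8,r5:Add1
  c5: CDB Add2=11; issue SUB r3<-Add2  regs: r0:4,r1:Mul1,r2:11,r3:Add2,r4:8,r5:Add1

STATUS = TAG Add1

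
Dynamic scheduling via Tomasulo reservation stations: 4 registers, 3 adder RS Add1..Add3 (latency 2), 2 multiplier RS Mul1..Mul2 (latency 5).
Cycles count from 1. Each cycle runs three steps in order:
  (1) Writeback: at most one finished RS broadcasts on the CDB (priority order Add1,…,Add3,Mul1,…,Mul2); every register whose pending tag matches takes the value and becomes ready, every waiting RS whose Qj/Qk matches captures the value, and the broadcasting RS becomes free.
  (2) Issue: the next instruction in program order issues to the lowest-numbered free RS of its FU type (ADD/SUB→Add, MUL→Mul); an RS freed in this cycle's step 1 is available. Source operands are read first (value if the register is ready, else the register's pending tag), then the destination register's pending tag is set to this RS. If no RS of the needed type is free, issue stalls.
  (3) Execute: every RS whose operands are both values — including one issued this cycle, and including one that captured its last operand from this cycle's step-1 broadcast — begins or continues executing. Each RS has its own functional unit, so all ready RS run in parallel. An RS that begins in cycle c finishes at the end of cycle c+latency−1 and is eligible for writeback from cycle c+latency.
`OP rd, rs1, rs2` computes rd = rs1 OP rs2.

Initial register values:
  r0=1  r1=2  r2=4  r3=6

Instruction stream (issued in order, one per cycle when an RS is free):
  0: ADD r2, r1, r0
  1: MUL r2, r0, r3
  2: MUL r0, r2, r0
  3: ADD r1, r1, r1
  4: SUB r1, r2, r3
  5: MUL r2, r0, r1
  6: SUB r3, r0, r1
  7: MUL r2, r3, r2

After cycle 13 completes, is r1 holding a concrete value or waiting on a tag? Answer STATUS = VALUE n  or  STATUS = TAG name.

STATUS = VALUE 0

  c1: issue ADD r2<-Add1  regs: r0:1,r1:2,r2:Add1,r3:6
  c2: issue MUL r2<-Mul1  regs: r0:1,r1:2,r2:Mul1,r3:6
  c3: CDB Add1=3; issue MUL r0<-Mul2  regs: r0:Mul2,r1:2,r2:Mul1,r3:6
  c4: issue ADD r1<-Add1  regs: r0:Mul2,r1:Add1,r2:Mul1,r3:6
  c5: issue SUB r1<-Add2  regs: r0:Mul2,r1:Add2,r2:Mul1,r3:6
  c6: CDB Add1=4; stall  regs: r0:Mul2,r1:Add2,r2:Mul1,r3:6
  c7: CDB Mul1=6; issue MUL r2<-Mul1  regs: r0:Mul2,r1:Add2,r2:Mul1,r3:6
  c8: issue SUB r3<-Add1  regs: r0:Mul2,r1:Add2,r2:Mul1,r3:Add1
  c9: CDB Add2=0; stall  regs: r0:Mul2,r1:0,r2:Mul1,r3:Add1
  c10: stall  regs: r0:Mul2,r1:0,r2:Mul1,r3:Add1
  c11: stall  regs: r0:Mul2,r1:0,r2:Mul1,r3:Add1
  c12: CDB Mul2=6; issue MUL r2<-Mul2  regs: r0:6,r1:0,r2:Mul2,r3:Add1
  c13: -  regs: r0:6,r1:0,r2:Mul2,r3:Add1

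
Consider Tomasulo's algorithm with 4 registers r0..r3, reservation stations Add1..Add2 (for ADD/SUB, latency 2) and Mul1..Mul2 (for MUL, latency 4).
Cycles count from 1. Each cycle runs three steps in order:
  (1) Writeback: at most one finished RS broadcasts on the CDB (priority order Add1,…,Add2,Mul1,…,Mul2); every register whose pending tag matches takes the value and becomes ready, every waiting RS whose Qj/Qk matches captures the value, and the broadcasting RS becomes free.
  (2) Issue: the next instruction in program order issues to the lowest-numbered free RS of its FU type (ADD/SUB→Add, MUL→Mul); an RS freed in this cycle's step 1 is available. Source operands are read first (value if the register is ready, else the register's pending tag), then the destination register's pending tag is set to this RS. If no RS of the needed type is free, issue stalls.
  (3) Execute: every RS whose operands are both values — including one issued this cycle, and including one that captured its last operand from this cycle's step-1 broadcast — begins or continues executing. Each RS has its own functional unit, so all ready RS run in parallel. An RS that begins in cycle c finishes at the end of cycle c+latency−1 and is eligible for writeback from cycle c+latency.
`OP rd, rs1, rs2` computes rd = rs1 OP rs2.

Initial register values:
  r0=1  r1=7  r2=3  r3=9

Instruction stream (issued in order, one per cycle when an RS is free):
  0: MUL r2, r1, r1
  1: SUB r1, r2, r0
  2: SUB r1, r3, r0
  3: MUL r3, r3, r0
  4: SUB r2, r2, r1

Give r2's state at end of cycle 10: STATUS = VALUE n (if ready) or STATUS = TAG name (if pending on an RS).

STATUS = VALUE 41

c1: issue MUL r2<-Mul1 | r0:1,r1:7,r2:Mul1,r3:9
c2: issue SUB r1<-Add1 | r0:1,r1:Add1,r2:Mul1,r3:9
c3: issue SUB r1<-Add2 | r0:1,r1:Add2,r2:Mul1,r3:9
c4: issue MUL r3<-Mul2 | r0:1,r1:Add2,r2:Mul1,r3:Mul2
c5: CDB Add2=8; issue SUB r2<-Add2 | r0:1,r1:8,r2:Add2,r3:Mul2
c6: CDB Mul1=49 | r0:1,r1:8,r2:Add2,r3:Mul2
c7: - | r0:1,r1:8,r2:Add2,r3:Mul2
c8: CDB Add1=48 | r0:1,r1:8,r2:Add2,r3:Mul2
c9: CDB Add2=41 | r0:1,r1:8,r2:41,r3:Mul2
c10: CDB Mul2=9 | r0:1,r1:8,r2:41,r3:9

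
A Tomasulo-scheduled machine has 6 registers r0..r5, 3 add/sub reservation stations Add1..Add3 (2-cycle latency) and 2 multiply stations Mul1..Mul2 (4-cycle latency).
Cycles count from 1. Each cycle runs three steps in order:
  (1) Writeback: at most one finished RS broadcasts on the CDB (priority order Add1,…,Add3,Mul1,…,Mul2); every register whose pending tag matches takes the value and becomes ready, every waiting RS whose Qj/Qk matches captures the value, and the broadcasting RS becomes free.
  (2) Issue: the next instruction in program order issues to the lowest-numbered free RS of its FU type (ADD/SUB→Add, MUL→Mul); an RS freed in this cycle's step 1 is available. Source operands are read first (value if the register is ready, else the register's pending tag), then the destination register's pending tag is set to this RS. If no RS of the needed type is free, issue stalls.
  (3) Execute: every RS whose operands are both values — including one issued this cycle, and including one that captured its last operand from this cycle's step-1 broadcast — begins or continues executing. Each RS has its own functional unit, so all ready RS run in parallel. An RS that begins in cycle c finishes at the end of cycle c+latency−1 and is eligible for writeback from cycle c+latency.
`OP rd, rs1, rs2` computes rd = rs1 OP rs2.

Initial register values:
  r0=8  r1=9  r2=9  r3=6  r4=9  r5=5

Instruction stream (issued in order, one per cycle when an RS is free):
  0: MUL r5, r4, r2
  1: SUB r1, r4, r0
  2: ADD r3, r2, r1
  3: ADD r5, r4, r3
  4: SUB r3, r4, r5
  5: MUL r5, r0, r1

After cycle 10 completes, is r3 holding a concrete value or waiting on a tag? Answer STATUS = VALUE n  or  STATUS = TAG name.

STATUS = VALUE -10

  c1: issue MUL r5<-Mul1  regs: r0:8,r1:9,r2:9,r3:6,r4:9,r5:Mul1
  c2: issue SUB r1<-Add1  regs: r0:8,r1:Add1,r2:9,r3:6,r4:9,r5:Mul1
  c3: issue ADD r3<-Add2  regs: r0:8,r1:Add1,r2:9,r3:Add2,r4:9,r5:Mul1
  c4: CDB Add1=1; issue ADD r5<-Add1  regs: r0:8,r1:1,r2:9,r3:Add2,r4:9,r5:Add1
  c5: CDB Mul1=81; issue SUB r3<-Add3  regs: r0:8,r1:1,r2:9,r3:Add3,r4:9,r5:Add1
  c6: CDB Add2=10; issue MUL r5<-Mul1  regs: r0:8,r1:1,r2:9,r3:Add3,r4:9,r5:Mul1
  c7: -  regs: r0:8,r1:1,r2:9,r3:Add3,r4:9,r5:Mul1
  c8: CDB Add1=19  regs: r0:8,r1:1,r2:9,r3:Add3,r4:9,r5:Mul1
  c9: -  regs: r0:8,r1:1,r2:9,r3:Add3,r4:9,r5:Mul1
  c10: CDB Add3=-10  regs: r0:8,r1:1,r2:9,r3:-10,r4:9,r5:Mul1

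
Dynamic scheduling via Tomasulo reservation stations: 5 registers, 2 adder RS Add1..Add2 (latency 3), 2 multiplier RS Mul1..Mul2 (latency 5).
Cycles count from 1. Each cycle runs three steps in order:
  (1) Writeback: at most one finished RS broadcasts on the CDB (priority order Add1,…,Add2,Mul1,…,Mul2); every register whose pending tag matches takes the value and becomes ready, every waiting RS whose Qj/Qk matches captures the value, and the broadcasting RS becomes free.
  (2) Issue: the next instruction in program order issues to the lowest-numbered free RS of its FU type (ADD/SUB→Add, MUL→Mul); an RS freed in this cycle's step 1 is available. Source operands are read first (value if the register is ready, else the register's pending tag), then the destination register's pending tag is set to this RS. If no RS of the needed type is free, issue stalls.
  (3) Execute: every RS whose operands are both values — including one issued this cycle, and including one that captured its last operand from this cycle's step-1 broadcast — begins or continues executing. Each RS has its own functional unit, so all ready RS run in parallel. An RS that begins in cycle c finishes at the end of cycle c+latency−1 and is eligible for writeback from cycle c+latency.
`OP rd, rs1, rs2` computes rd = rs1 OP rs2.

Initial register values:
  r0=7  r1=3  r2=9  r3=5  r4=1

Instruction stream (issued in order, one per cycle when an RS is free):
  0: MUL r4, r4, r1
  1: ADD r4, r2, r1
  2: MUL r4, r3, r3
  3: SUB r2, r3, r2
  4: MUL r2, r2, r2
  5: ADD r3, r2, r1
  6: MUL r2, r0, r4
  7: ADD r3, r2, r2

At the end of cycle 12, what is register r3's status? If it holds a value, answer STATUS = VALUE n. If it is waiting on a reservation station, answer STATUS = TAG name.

STATUS = TAG Add2

cycle 1: issue MUL r4<-Mul1 // r0:7,r1:3,r2:9,r3:5,r4:Mul1
cycle 2: issue ADD r4<-Add1 // r0:7,r1:3,r2:9,r3:5,r4:Add1
cycle 3: issue MUL r4<-Mul2 // r0:7,r1:3,r2:9,r3:5,r4:Mul2
cycle 4: issue SUB r2<-Add2 // r0:7,r1:3,r2:Add2,r3:5,r4:Mul2
cycle 5: CDB Add1=12; stall // r0:7,r1:3,r2:Add2,r3:5,r4:Mul2
cycle 6: CDB Mul1=3; issue MUL r2<-Mul1 // r0:7,r1:3,r2:Mul1,r3:5,r4:Mul2
cycle 7: CDB Add2=-4; issue ADD r3<-Add1 // r0:7,r1:3,r2:Mul1,r3:Add1,r4:Mul2
cycle 8: CDB Mul2=25; issue MUL r2<-Mul2 // r0:7,r1:3,r2:Mul2,r3:Add1,r4:25
cycle 9: issue ADD r3<-Add2 // r0:7,r1:3,r2:Mul2,r3:Add2,r4:25
cycle 10: - // r0:7,r1:3,r2:Mul2,r3:Add2,r4:25
cycle 11: - // r0:7,r1:3,r2:Mul2,r3:Add2,r4:25
cycle 12: CDB Mul1=16 // r0:7,r1:3,r2:Mul2,r3:Add2,r4:25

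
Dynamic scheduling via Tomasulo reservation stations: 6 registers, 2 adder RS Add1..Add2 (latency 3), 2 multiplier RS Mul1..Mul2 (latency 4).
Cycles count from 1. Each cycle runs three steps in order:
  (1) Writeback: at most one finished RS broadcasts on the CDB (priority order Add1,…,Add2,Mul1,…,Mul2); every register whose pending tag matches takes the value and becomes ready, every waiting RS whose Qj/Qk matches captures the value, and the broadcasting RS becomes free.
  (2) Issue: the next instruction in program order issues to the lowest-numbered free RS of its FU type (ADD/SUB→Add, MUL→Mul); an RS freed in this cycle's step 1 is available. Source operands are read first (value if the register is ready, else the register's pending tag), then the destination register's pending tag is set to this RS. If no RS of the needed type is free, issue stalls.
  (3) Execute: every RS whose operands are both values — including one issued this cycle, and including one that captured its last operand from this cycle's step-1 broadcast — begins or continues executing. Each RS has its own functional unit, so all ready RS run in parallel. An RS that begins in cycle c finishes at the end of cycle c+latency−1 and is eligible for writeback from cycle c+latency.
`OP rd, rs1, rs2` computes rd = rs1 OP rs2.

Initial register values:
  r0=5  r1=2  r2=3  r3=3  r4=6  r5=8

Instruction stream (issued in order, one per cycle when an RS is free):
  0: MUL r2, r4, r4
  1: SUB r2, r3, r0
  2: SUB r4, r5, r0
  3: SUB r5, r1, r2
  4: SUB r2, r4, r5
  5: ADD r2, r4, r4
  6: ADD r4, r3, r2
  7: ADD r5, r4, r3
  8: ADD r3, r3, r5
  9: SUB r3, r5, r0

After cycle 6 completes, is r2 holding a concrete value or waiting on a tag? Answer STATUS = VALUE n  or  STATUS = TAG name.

cycle 1: issue MUL r2<-Mul1 // r0:5,r1:2,r2:Mul1,r3:3,r4:6,r5:8
cycle 2: issue SUB r2<-Add1 // r0:5,r1:2,r2:Add1,r3:3,r4:6,r5:8
cycle 3: issue SUB r4<-Add2 // r0:5,r1:2,r2:Add1,r3:3,r4:Add2,r5:8
cycle 4: stall // r0:5,r1:2,r2:Add1,r3:3,r4:Add2,r5:8
cycle 5: CDB Add1=-2; issue SUB r5<-Add1 // r0:5,r1:2,r2:-2,r3:3,r4:Add2,r5:Add1
cycle 6: CDB Add2=3; issue SUB r2<-Add2 // r0:5,r1:2,r2:Add2,r3:3,r4:3,r5:Add1

STATUS = TAG Add2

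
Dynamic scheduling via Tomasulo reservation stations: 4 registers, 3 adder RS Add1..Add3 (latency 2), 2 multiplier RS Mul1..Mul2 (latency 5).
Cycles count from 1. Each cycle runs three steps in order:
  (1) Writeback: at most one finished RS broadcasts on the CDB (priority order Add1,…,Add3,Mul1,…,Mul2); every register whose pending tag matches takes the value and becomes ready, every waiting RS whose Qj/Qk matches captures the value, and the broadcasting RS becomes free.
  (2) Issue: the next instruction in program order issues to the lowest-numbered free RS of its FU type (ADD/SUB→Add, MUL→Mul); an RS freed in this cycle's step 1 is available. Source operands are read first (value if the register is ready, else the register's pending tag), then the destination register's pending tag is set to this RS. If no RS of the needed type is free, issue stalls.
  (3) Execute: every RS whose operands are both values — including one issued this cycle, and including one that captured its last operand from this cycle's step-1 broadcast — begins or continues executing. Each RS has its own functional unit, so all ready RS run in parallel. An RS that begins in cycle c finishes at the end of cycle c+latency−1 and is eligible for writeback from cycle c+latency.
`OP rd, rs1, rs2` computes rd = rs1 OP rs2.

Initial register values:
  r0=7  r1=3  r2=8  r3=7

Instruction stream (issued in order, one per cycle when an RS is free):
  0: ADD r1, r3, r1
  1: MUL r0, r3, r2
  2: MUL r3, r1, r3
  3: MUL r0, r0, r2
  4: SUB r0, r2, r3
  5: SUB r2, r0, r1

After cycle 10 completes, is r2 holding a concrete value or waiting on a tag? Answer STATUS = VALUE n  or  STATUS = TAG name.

STATUS = TAG Add2

  c1: issue ADD r1<-Add1  regs: r0:7,r1:Add1,r2:8,r3:7
  c2: issue MUL r0<-Mul1  regs: r0:Mul1,r1:Add1,r2:8,r3:7
  c3: CDB Add1=10; issue MUL r3<-Mul2  regs: r0:Mul1,r1:10,r2:8,r3:Mul2
  c4: stall  regs: r0:Mul1,r1:10,r2:8,r3:Mul2
  c5: stall  regs: r0:Mul1,r1:10,r2:8,r3:Mul2
  c6: stall  regs: r0:Mul1,r1:10,r2:8,r3:Mul2
  c7: CDB Mul1=56; issue MUL r0<-Mul1  regs: r0:Mul1,r1:10,r2:8,r3:Mul2
  c8: CDB Mul2=70; issue SUB r0<-Add1  regs: r0:Add1,r1:10,r2:8,r3:70
  c9: issue SUB r2<-Add2  regs: r0:Add1,r1:10,r2:Add2,r3:70
  c10: CDB Add1=-62  regs: r0:-62,r1:10,r2:Add2,r3:70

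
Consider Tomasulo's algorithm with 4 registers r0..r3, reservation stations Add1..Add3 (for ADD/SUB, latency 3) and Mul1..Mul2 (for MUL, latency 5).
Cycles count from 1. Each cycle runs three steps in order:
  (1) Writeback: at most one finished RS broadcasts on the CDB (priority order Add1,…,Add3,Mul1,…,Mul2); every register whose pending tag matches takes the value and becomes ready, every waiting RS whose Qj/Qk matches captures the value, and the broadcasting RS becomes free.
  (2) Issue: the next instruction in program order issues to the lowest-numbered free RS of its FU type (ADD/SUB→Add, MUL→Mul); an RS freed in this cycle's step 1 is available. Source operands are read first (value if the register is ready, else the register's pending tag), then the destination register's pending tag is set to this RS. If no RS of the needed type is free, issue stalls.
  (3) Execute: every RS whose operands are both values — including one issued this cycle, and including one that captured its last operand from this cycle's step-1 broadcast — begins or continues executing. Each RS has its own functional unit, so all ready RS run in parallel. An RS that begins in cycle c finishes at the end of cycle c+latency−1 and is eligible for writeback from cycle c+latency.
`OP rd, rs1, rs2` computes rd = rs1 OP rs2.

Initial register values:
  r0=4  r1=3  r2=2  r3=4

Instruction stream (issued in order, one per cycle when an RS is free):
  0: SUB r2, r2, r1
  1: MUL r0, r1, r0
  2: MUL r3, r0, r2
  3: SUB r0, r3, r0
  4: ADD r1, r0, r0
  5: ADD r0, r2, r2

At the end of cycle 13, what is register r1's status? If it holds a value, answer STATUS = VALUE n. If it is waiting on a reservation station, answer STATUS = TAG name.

  c1: issue SUB r2<-Add1  regs: r0:4,r1:3,r2:Add1,r3:4
  c2: issue MUL r0<-Mul1  regs: r0:Mul1,r1:3,r2:Add1,r3:4
  c3: issue MUL r3<-Mul2  regs: r0:Mul1,r1:3,r2:Add1,r3:Mul2
  c4: CDB Add1=-1; issue SUB r0<-Add1  regs: r0:Add1,r1:3,r2:-1,r3:Mul2
  c5: issue ADD r1<-Add2  regs: r0:Add1,r1:Add2,r2:-1,r3:Mul2
  c6: issue ADD r0<-Add3  regs: r0:Add3,r1:Add2,r2:-1,r3:Mul2
  c7: CDB Mul1=12  regs: r0:Add3,r1:Add2,r2:-1,r3:Mul2
  c8: -  regs: r0:Add3,r1:Add2,r2:-1,r3:Mul2
  c9: CDB Add3=-2  regs: r0:-2,r1:Add2,r2:-1,r3:Mul2
  c10: -  regs: r0:-2,r1:Add2,r2:-1,r3:Mul2
  c11: -  regs: r0:-2,r1:Add2,r2:-1,r3:Mul2
  c12: CDB Mul2=-12  regs: r0:-2,r1:Add2,r2:-1,r3:-12
  c13: -  regs: r0:-2,r1:Add2,r2:-1,r3:-12

STATUS = TAG Add2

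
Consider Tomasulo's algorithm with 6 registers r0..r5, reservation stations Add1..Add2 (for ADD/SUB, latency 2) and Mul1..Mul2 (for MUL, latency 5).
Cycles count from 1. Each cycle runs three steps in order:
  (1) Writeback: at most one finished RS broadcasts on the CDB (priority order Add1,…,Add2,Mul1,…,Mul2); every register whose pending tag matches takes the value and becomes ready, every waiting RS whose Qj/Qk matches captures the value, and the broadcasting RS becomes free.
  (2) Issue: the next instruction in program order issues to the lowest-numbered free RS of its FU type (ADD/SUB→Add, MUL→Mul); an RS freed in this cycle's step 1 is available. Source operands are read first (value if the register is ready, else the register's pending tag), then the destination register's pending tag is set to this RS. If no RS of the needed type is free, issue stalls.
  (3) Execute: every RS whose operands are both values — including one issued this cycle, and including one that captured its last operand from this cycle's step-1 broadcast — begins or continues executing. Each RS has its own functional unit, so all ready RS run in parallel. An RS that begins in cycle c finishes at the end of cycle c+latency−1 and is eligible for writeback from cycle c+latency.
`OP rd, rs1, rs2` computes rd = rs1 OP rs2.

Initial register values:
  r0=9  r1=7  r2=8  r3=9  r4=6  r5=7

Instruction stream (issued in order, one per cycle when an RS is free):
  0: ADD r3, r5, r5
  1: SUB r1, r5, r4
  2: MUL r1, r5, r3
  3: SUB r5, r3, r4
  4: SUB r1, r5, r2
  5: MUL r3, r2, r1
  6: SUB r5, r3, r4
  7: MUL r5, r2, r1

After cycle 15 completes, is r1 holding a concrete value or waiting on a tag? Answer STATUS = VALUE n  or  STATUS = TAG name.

STATUS = VALUE 0

cycle 1: issue ADD r3<-Add1 // r0:9,r1:7,r2:8,r3:Add1,r4:6,r5:7
cycle 2: issue SUB r1<-Add2 // r0:9,r1:Add2,r2:8,r3:Add1,r4:6,r5:7
cycle 3: CDB Add1=14; issue MUL r1<-Mul1 // r0:9,r1:Mul1,r2:8,r3:14,r4:6,r5:7
cycle 4: CDB Add2=1; issue SUB r5<-Add1 // r0:9,r1:Mul1,r2:8,r3:14,r4:6,r5:Add1
cycle 5: issue SUB r1<-Add2 // r0:9,r1:Add2,r2:8,r3:14,r4:6,r5:Add1
cycle 6: CDB Add1=8; issue MUL r3<-Mul2 // r0:9,r1:Add2,r2:8,r3:Mul2,r4:6,r5:8
cycle 7: issue SUB r5<-Add1 // r0:9,r1:Add2,r2:8,r3:Mul2,r4:6,r5:Add1
cycle 8: CDB Add2=0; stall // r0:9,r1:0,r2:8,r3:Mul2,r4:6,r5:Add1
cycle 9: CDB Mul1=98; issue MUL r5<-Mul1 // r0:9,r1:0,r2:8,r3:Mul2,r4:6,r5:Mul1
cycle 10: - // r0:9,r1:0,r2:8,r3:Mul2,r4:6,r5:Mul1
cycle 11: - // r0:9,r1:0,r2:8,r3:Mul2,r4:6,r5:Mul1
cycle 12: - // r0:9,r1:0,r2:8,r3:Mul2,r4:6,r5:Mul1
cycle 13: CDB Mul2=0 // r0:9,r1:0,r2:8,r3:0,r4:6,r5:Mul1
cycle 14: CDB Mul1=0 // r0:9,r1:0,r2:8,r3:0,r4:6,r5:0
cycle 15: CDB Add1=-6 // r0:9,r1:0,r2:8,r3:0,r4:6,r5:0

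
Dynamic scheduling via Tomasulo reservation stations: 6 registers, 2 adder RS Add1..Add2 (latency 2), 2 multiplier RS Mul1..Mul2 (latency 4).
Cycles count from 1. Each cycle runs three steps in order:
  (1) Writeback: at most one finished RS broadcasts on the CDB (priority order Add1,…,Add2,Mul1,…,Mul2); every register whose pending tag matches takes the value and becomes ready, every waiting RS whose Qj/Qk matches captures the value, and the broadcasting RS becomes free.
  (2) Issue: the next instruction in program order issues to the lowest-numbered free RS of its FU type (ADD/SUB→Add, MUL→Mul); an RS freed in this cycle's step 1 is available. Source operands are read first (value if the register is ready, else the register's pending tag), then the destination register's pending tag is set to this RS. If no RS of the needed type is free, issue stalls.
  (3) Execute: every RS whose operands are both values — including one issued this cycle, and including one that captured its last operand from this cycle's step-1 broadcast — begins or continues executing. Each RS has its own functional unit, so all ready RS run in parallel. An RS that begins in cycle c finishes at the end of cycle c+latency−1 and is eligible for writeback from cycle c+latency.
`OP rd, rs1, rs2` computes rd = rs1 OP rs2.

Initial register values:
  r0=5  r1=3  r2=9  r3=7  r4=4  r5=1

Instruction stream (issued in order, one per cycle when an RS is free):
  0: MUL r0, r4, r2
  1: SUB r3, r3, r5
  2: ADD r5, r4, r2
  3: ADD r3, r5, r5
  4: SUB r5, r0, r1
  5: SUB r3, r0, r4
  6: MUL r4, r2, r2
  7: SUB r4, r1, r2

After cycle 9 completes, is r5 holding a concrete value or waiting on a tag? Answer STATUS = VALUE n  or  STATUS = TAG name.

STATUS = VALUE 33

c1: issue MUL r0<-Mul1 | r0:Mul1,r1:3,r2:9,r3:7,r4:4,r5:1
c2: issue SUB r3<-Add1 | r0:Mul1,r1:3,r2:9,r3:Add1,r4:4,r5:1
c3: issue ADD r5<-Add2 | r0:Mul1,r1:3,r2:9,r3:Add1,r4:4,r5:Add2
c4: CDB Add1=6; issue ADD r3<-Add1 | r0:Mul1,r1:3,r2:9,r3:Add1,r4:4,r5:Add2
c5: CDB Add2=13; issue SUB r5<-Add2 | r0:Mul1,r1:3,r2:9,r3:Add1,r4:4,r5:Add2
c6: CDB Mul1=36; stall | r0:36,r1:3,r2:9,r3:Add1,r4:4,r5:Add2
c7: CDB Add1=26; issue SUB r3<-Add1 | r0:36,r1:3,r2:9,r3:Add1,r4:4,r5:Add2
c8: CDB Add2=33; issue MUL r4<-Mul1 | r0:36,r1:3,r2:9,r3:Add1,r4:Mul1,r5:33
c9: CDB Add1=32; issue SUB r4<-Add1 | r0:36,r1:3,r2:9,r3:32,r4:Add1,r5:33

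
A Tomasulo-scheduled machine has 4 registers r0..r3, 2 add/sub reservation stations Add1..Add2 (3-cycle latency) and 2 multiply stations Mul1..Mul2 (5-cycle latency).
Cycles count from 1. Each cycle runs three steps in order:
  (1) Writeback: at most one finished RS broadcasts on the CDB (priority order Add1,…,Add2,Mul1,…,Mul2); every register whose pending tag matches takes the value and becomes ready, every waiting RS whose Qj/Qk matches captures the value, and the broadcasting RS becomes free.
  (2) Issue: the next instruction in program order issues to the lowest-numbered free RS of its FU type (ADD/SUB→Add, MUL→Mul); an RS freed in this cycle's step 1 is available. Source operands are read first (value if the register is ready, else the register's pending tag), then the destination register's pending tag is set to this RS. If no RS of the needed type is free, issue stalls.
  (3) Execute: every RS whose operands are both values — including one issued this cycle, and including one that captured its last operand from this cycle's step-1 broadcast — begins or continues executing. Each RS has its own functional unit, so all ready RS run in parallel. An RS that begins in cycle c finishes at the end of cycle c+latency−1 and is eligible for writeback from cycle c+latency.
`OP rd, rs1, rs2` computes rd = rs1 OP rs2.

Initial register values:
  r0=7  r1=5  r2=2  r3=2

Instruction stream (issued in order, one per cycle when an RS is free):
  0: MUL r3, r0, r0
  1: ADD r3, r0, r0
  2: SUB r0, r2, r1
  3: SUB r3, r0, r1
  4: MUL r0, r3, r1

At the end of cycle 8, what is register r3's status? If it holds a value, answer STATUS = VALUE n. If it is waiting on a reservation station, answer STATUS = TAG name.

STATUS = TAG Add1

cycle 1: issue MUL r3<-Mul1 // r0:7,r1:5,r2:2,r3:Mul1
cycle 2: issue ADD r3<-Add1 // r0:7,r1:5,r2:2,r3:Add1
cycle 3: issue SUB r0<-Add2 // r0:Add2,r1:5,r2:2,r3:Add1
cycle 4: stall // r0:Add2,r1:5,r2:2,r3:Add1
cycle 5: CDB Add1=14; issue SUB r3<-Add1 // r0:Add2,r1:5,r2:2,r3:Add1
cycle 6: CDB Add2=-3; issue MUL r0<-Mul2 // r0:Mul2,r1:5,r2:2,r3:Add1
cycle 7: CDB Mul1=49 // r0:Mul2,r1:5,r2:2,r3:Add1
cycle 8: - // r0:Mul2,r1:5,r2:2,r3:Add1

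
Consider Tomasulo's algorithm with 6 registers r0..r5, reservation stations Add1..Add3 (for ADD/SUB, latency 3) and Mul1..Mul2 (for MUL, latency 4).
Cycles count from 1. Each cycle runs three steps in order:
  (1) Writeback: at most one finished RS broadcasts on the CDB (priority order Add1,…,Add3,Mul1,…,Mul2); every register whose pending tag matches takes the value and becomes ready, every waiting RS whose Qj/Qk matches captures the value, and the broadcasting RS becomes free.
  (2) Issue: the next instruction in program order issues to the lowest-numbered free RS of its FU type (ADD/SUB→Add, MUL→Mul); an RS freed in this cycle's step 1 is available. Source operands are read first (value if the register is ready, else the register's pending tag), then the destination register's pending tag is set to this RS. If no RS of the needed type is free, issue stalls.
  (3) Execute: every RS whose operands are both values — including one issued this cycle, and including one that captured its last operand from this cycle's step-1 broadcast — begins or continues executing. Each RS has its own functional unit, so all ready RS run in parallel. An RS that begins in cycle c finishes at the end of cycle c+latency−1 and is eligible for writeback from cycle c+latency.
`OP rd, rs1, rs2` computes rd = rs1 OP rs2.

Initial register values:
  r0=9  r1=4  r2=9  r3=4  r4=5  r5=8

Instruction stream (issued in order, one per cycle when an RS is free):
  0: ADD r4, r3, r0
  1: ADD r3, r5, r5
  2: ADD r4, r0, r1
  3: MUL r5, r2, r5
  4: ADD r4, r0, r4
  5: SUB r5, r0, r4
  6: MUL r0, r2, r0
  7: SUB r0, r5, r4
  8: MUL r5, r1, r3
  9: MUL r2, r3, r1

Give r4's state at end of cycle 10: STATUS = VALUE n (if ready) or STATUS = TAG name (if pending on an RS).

  c1: issue ADD r4<-Add1  regs: r0:9,r1:4,r2:9,r3:4,r4:Add1,r5:8
  c2: issue ADD r3<-Add2  regs: r0:9,r1:4,r2:9,r3:Add2,r4:Add1,r5:8
  c3: issue ADD r4<-Add3  regs: r0:9,r1:4,r2:9,r3:Add2,r4:Add3,r5:8
  c4: CDB Add1=13; issue MUL r5<-Mul1  regs: r0:9,r1:4,r2:9,r3:Add2,r4:Add3,r5:Mul1
  c5: CDB Add2=16; issue ADD r4<-Add1  regs: r0:9,r1:4,r2:9,r3:16,r4:Add1,r5:Mul1
  c6: CDB Add3=13; issue SUB r5<-Add2  regs: r0:9,r1:4,r2:9,r3:16,r4:Add1,r5:Add2
  c7: issue MUL r0<-Mul2  regs: r0:Mul2,r1:4,r2:9,r3:16,r4:Add1,r5:Add2
  c8: CDB Mul1=72; issue SUB r0<-Add3  regs: r0:Add3,r1:4,r2:9,r3:16,r4:Add1,r5:Add2
  c9: CDB Add1=22; issue MUL r5<-Mul1  regs: r0:Add3,r1:4,r2:9,r3:16,r4:22,r5:Mul1
  c10: stall  regs: r0:Add3,r1:4,r2:9,r3:16,r4:22,r5:Mul1

STATUS = VALUE 22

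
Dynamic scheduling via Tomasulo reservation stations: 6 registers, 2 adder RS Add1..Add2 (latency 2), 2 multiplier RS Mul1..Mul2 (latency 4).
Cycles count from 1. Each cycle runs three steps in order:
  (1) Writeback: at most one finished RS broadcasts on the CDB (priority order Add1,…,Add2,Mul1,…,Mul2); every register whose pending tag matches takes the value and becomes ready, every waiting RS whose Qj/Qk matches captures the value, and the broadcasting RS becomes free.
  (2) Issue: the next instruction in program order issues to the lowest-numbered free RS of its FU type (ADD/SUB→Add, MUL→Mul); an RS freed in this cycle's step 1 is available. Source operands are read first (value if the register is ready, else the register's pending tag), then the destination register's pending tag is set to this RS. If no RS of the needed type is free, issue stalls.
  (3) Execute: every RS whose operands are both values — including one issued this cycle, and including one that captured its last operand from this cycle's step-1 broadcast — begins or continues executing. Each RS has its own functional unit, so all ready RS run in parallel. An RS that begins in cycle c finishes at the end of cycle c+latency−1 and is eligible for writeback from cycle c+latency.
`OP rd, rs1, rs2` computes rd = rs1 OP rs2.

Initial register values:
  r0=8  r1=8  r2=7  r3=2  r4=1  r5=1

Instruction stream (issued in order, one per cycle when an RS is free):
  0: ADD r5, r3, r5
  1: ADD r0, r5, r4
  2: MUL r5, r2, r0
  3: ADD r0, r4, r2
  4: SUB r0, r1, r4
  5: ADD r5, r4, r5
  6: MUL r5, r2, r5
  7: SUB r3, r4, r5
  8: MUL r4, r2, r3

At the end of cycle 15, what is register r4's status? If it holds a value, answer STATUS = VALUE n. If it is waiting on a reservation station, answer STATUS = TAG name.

cycle 1: issue ADD r5<-Add1 // r0:8,r1:8,r2:7,r3:2,r4:1,r5:Add1
cycle 2: issue ADD r0<-Add2 // r0:Add2,r1:8,r2:7,r3:2,r4:1,r5:Add1
cycle 3: CDB Add1=3; issue MUL r5<-Mul1 // r0:Add2,r1:8,r2:7,r3:2,r4:1,r5:Mul1
cycle 4: issue ADD r0<-Add1 // r0:Add1,r1:8,r2:7,r3:2,r4:1,r5:Mul1
cycle 5: CDB Add2=4; issue SUB r0<-Add2 // r0:Add2,r1:8,r2:7,r3:2,r4:1,r5:Mul1
cycle 6: CDB Add1=8; issue ADD r5<-Add1 // r0:Add2,r1:8,r2:7,r3:2,r4:1,r5:Add1
cycle 7: CDB Add2=7; issue MUL r5<-Mul2 // r0:7,r1:8,r2:7,r3:2,r4:1,r5:Mul2
cycle 8: issue SUB r3<-Add2 // r0:7,r1:8,r2:7,r3:Add2,r4:1,r5:Mul2
cycle 9: CDB Mul1=28; issue MUL r4<-Mul1 // r0:7,r1:8,r2:7,r3:Add2,r4:Mul1,r5:Mul2
cycle 10: - // r0:7,r1:8,r2:7,r3:Add2,r4:Mul1,r5:Mul2
cycle 11: CDB Add1=29 // r0:7,r1:8,r2:7,r3:Add2,r4:Mul1,r5:Mul2
cycle 12: - // r0:7,r1:8,r2:7,r3:Add2,r4:Mul1,r5:Mul2
cycle 13: - // r0:7,r1:8,r2:7,r3:Add2,r4:Mul1,r5:Mul2
cycle 14: - // r0:7,r1:8,r2:7,r3:Add2,r4:Mul1,r5:Mul2
cycle 15: CDB Mul2=203 // r0:7,r1:8,r2:7,r3:Add2,r4:Mul1,r5:203

STATUS = TAG Mul1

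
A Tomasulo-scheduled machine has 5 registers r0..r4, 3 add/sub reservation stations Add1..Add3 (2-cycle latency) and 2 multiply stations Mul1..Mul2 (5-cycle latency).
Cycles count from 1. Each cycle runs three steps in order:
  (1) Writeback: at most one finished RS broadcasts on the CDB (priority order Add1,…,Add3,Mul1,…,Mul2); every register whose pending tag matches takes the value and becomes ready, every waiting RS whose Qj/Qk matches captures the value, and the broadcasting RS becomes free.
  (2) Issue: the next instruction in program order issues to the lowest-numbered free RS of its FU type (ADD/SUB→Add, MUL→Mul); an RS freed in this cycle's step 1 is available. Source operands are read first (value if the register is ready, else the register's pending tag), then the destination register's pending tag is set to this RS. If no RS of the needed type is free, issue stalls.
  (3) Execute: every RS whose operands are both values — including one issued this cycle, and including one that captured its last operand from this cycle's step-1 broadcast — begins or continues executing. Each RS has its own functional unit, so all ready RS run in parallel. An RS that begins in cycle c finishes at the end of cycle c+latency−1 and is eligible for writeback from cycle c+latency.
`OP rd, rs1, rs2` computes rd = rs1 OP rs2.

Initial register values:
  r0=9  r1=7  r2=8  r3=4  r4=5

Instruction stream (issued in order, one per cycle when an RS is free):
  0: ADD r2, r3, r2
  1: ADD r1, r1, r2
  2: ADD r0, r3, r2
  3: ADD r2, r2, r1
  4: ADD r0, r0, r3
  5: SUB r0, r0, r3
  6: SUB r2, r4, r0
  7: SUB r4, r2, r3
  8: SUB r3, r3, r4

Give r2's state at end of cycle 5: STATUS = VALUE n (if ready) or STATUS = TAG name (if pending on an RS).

c1: issue ADD r2<-Add1 | r0:9,r1:7,r2:Add1,r3:4,r4:5
c2: issue ADD r1<-Add2 | r0:9,r1:Add2,r2:Add1,r3:4,r4:5
c3: CDB Add1=12; issue ADD r0<-Add1 | r0:Add1,r1:Add2,r2:12,r3:4,r4:5
c4: issue ADD r2<-Add3 | r0:Add1,r1:Add2,r2:Add3,r3:4,r4:5
c5: CDB Add1=16; issue ADD r0<-Add1 | r0:Add1,r1:Add2,r2:Add3,r3:4,r4:5

STATUS = TAG Add3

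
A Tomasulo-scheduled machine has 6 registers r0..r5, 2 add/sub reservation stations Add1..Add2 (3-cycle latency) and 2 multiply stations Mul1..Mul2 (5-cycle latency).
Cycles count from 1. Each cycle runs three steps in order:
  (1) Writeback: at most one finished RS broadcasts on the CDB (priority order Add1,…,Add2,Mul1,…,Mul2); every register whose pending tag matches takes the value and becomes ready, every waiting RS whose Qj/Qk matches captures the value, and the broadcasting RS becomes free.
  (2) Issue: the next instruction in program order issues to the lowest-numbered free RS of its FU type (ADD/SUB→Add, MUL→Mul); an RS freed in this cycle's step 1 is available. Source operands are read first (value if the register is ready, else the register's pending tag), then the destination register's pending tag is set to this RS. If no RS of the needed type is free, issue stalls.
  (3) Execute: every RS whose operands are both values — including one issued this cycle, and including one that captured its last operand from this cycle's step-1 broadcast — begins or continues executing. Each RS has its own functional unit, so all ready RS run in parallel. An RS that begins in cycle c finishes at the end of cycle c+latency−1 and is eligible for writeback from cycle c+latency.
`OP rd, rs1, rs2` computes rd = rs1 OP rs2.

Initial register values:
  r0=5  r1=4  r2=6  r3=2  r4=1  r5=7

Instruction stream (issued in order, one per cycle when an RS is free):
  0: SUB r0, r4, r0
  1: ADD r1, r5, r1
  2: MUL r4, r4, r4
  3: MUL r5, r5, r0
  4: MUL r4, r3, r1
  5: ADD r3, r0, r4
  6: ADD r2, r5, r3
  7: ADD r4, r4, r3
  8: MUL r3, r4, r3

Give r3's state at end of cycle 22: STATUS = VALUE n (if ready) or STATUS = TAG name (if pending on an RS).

  c1: issue SUB r0<-Add1  regs: r0:Add1,r1:4,r2:6,r3:2,r4:1,r5:7
  c2: issue ADD r1<-Add2  regs: r0:Add1,r1:Add2,r2:6,r3:2,r4:1,r5:7
  c3: issue MUL r4<-Mul1  regs: r0:Add1,r1:Add2,r2:6,r3:2,r4:Mul1,r5:7
  c4: CDB Add1=-4; issue MUL r5<-Mul2  regs: r0:-4,r1:Add2,r2:6,r3:2,r4:Mul1,r5:Mul2
  c5: CDB Add2=11; stall  regs: r0:-4,r1:11,r2:6,r3:2,r4:Mul1,r5:Mul2
  c6: stall  regs: r0:-4,r1:11,r2:6,r3:2,r4:Mul1,r5:Mul2
  c7: stall  regs: r0:-4,r1:11,r2:6,r3:2,r4:Mul1,r5:Mul2
  c8: CDB Mul1=1; issue MUL r4<-Mul1  regs: r0:-4,r1:11,r2:6,r3:2,r4:Mul1,r5:Mul2
  c9: CDB Mul2=-28; issue ADD r3<-Add1  regs: r0:-4,r1:11,r2:6,r3:Add1,r4:Mul1,r5:-28
  c10: issue ADD r2<-Add2  regs: r0:-4,r1:11,r2:Add2,r3:Add1,r4:Mul1,r5:-28
  c11: stall  regs: r0:-4,r1:11,r2:Add2,r3:Add1,r4:Mul1,r5:-28
  c12: stall  regs: r0:-4,r1:11,r2:Add2,r3:Add1,r4:Mul1,r5:-28
  c13: CDB Mul1=22; stall  regs: r0:-4,r1:11,r2:Add2,r3:Add1,r4:22,r5:-28
  c14: stall  regs: r0:-4,r1:11,r2:Add2,r3:Add1,r4:22,r5:-28
  c15: stall  regs: r0:-4,r1:11,r2:Add2,r3:Add1,r4:22,r5:-28
  c16: CDB Add1=18; issue ADD r4<-Add1  regs: r0:-4,r1:11,r2:Add2,r3:18,r4:Add1,r5:-28
  c17: issue MUL r3<-Mul1  regs: r0:-4,r1:11,r2:Add2,r3:Mul1,r4:Add1,r5:-28
  c18: -  regs: r0:-4,r1:11,r2:Add2,r3:Mul1,r4:Add1,r5:-28
  c19: CDB Add1=40  regs: r0:-4,r1:11,r2:Add2,r3:Mul1,r4:40,r5:-28
  c20: CDB Add2=-10  regs: r0:-4,r1:11,r2:-10,r3:Mul1,r4:40,r5:-28
  c21: -  regs: r0:-4,r1:11,r2:-10,r3:Mul1,r4:40,r5:-28
  c22: -  regs: r0:-4,r1:11,r2:-10,r3:Mul1,r4:40,r5:-28

STATUS = TAG Mul1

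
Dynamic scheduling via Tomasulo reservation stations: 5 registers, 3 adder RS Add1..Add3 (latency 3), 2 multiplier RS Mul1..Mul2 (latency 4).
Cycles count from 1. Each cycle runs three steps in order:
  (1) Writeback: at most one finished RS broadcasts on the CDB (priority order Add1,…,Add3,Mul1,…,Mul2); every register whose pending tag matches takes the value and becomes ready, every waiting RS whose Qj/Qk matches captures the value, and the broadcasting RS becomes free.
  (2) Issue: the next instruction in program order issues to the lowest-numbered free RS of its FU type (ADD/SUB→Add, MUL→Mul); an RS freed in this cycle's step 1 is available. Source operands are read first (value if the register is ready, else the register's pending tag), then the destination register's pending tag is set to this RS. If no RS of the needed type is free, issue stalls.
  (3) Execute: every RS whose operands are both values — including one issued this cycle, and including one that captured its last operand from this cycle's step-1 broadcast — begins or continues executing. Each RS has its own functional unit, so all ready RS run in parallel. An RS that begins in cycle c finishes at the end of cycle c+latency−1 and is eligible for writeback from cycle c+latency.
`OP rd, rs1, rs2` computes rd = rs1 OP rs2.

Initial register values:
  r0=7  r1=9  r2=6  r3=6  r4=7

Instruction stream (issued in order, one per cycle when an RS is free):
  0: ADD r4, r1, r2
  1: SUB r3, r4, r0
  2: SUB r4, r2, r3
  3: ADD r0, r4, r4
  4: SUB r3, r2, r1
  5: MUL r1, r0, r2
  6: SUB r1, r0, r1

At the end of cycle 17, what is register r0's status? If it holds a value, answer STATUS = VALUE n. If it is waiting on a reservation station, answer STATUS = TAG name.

STATUS = VALUE -4

cycle 1: issue ADD r4<-Add1 // r0:7,r1:9,r2:6,r3:6,r4:Add1
cycle 2: issue SUB r3<-Add2 // r0:7,r1:9,r2:6,r3:Add2,r4:Add1
cycle 3: issue SUB r4<-Add3 // r0:7,r1:9,r2:6,r3:Add2,r4:Add3
cycle 4: CDB Add1=15; issue ADD r0<-Add1 // r0:Add1,r1:9,r2:6,r3:Add2,r4:Add3
cycle 5: stall // r0:Add1,r1:9,r2:6,r3:Add2,r4:Add3
cycle 6: stall // r0:Add1,r1:9,r2:6,r3:Add2,r4:Add3
cycle 7: CDB Add2=8; issue SUB r3<-Add2 // r0:Add1,r1:9,r2:6,r3:Add2,r4:Add3
cycle 8: issue MUL r1<-Mul1 // r0:Add1,r1:Mul1,r2:6,r3:Add2,r4:Add3
cycle 9: stall // r0:Add1,r1:Mul1,r2:6,r3:Add2,r4:Add3
cycle 10: CDB Add2=-3; issue SUB r1<-Add2 // r0:Add1,r1:Add2,r2:6,r3:-3,r4:Add3
cycle 11: CDB Add3=-2 // r0:Add1,r1:Add2,r2:6,r3:-3,r4:-2
cycle 12: - // r0:Add1,r1:Add2,r2:6,r3:-3,r4:-2
cycle 13: - // r0:Add1,r1:Add2,r2:6,r3:-3,r4:-2
cycle 14: CDB Add1=-4 // r0:-4,r1:Add2,r2:6,r3:-3,r4:-2
cycle 15: - // r0:-4,r1:Add2,r2:6,r3:-3,r4:-2
cycle 16: - // r0:-4,r1:Add2,r2:6,r3:-3,r4:-2
cycle 17: - // r0:-4,r1:Add2,r2:6,r3:-3,r4:-2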